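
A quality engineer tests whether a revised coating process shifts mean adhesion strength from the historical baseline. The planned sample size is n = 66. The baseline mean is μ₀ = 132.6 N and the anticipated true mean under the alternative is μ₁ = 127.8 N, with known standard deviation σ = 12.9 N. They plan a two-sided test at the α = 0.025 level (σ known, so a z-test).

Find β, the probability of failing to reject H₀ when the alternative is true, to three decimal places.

β ≈ 0.217

Standardized effect: d = |μ₁ − μ₀| / σ = |127.8 − 132.6| / 12.9 = 0.3721
Noncentrality parameter: δ = d·√n = 0.3721 × √66 = 3.0229
Two-sided α = 0.025 → critical value z_{0.0125} = 2.241.
Power = Φ(δ − 2.241) + Φ(−δ − 2.241) = Φ(0.781) + Φ(-5.264) = 0.7827 + 0.0000 = 0.7827.
Type II error: β = 1 − power = 1 − 0.7827 = 0.2173.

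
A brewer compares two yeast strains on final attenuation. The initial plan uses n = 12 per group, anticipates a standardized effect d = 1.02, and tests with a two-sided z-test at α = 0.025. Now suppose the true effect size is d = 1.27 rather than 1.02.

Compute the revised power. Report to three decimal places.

With d = 1.27: δ = d·√(n/2) = 1.27 × √(12/2) = 3.1109. Critical value z_{0.0125} = 2.241.
Revised power = Φ(δ − 2.241) + Φ(−δ − 2.241) = Φ(0.869) + Φ(-5.352) = 0.8077 + 0.0000 = 0.8077.

Power ≈ 0.808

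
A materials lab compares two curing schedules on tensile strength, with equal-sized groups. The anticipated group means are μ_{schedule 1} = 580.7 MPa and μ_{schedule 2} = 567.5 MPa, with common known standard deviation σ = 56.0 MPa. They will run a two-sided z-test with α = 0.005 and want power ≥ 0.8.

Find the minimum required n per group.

n = 480 per group

Standardized effect: d = |μ_{schedule 1} − μ_{schedule 2}| / σ = |580.7 − 567.5| / 56.0 = 0.2357
For power 0.8 need Φ(δ − z_{0.0025}) = 0.8, so δ = z_{0.0025} + z_{0.20} = 2.807 + 0.842 = 3.649.
(Ignoring the negligible lower-tail rejection probability gives the usual closed-form inversion.)
δ = d·√(n/2) ⇒ n = 2(δ/d)² = 2 × (3.649 / 0.2357)² = 479.21.
Round up to the next whole unit.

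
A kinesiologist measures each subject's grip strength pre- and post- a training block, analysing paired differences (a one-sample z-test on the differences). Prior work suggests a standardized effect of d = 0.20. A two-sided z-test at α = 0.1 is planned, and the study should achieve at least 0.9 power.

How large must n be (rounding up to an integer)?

For power 0.9 need Φ(δ − z_{0.05}) = 0.9, so δ = z_{0.05} + z_{0.10} = 1.645 + 1.282 = 2.926.
(Ignoring the negligible lower-tail rejection probability gives the usual closed-form inversion.)
δ = d·√n ⇒ n = (δ/d)² = (2.926 / 0.20)² = 214.10.
Rounding up, n = 215.

n = 215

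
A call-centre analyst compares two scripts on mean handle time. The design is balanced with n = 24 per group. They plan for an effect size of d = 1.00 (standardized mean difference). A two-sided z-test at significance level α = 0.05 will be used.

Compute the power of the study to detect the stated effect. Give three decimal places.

Power ≈ 0.934

Noncentrality parameter: δ = d·√(n/2) = 1.00 × √(24/2) = 3.4641
Critical value for a two-sided test at α = 0.05: z_{α/2} = 1.960.
Power = Φ(δ − 1.960) + Φ(−δ − 1.960) = Φ(1.504) + Φ(-5.424) = 0.9337 + 0.0000 = 0.9337.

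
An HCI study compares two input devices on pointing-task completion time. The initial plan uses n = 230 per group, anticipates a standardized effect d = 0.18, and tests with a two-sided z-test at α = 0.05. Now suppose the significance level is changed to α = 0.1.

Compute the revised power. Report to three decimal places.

Power ≈ 0.613

δ = d·√(n/2) = 0.18 × √(230/2) = 1.9303 (unchanged). New critical value: z_{0.05} = 1.645.
Revised power = Φ(δ − 1.645) + Φ(−δ − 1.645) = Φ(0.285) + Φ(-3.575) = 0.6123 + 0.0002 = 0.6125.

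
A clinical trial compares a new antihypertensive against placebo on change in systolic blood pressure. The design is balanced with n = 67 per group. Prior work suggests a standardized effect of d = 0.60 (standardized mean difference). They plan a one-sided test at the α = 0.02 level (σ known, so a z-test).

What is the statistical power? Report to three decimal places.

Power ≈ 0.922

Noncentrality parameter: δ = d·√(n/2) = 0.60 × √(67/2) = 3.4728
Critical value for a one-sided test at α = 0.02: z_α = 2.054.
Power = P(Z > 2.054 − δ) = Φ(1.419) = 0.9221.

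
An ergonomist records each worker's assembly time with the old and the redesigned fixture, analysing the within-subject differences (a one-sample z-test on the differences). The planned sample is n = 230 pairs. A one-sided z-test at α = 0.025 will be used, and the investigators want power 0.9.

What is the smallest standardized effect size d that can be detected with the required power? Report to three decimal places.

d ≈ 0.214

Required noncentrality: δ = z_{0.025} + z_{0.10} = 1.960 + 1.282 = 3.242.
δ = d·√n ⇒ d = δ/√n = 3.242/√230 = 0.2137.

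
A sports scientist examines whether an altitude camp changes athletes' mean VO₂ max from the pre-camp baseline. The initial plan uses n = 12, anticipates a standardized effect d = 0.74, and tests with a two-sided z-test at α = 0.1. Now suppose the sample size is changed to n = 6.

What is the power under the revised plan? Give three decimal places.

With n = 6: δ = d·√n = 0.74 × √6 = 1.8126. Critical value z_{0.05} = 1.645.
Revised power = Φ(δ − 1.645) + Φ(−δ − 1.645) = Φ(0.168) + Φ(-3.457) = 0.5666 + 0.0003 = 0.5669.

Power ≈ 0.567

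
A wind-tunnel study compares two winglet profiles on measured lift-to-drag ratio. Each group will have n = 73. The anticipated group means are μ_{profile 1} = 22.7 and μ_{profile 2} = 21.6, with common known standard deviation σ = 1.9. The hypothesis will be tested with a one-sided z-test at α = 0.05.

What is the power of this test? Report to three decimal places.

Power ≈ 0.968

Standardized effect: d = |μ_{profile 1} − μ_{profile 2}| / σ = |22.7 − 21.6| / 1.9 = 0.5789
Noncentrality parameter: δ = d·√(n/2) = 0.5789 × √(73/2) = 3.4977
One-sided α = 0.05 → critical value z_{0.05} = 1.645.
Power = P(Z > 1.645 − δ) = Φ(1.853) = 0.9680.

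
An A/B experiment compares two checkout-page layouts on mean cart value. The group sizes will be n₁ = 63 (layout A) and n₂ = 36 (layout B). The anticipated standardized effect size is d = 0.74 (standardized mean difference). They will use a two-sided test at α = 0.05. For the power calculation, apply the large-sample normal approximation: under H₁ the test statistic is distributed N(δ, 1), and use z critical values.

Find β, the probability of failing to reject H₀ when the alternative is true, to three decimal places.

Noncentrality parameter: λ = d / √(1/n₁ + 1/n₂) = 0.74 / √(1/63 + 1/36) = 3.5419
Critical value for a two-sided test at α = 0.05: z_{α/2} = 1.960.
Power = Φ(λ − 1.960) + Φ(−λ − 1.960) = Φ(1.582) + Φ(-5.502) = 0.9432 + 0.0000 = 0.9432.
Type II error: β = 1 − power = 1 − 0.9432 = 0.0568.

β ≈ 0.057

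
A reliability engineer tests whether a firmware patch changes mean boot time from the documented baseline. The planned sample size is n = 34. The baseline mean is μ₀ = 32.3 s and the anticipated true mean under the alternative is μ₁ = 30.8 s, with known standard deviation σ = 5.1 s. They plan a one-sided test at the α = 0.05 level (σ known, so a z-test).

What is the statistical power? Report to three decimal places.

Power ≈ 0.528

Standardized effect: d = |μ₁ − μ₀| / σ = |30.8 − 32.3| / 5.1 = 0.2941
Noncentrality parameter: δ = d·√n = 0.2941 × √34 = 1.7150
Critical value for a one-sided test at α = 0.05: z_α = 1.645.
Power = Φ(δ − 1.645) = Φ(0.070) = 0.5280.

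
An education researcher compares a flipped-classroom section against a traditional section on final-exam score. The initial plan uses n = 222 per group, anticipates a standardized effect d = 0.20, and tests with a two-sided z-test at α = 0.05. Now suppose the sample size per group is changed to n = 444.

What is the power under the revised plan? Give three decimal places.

With n = 444 per group: δ = d·√(n/2) = 0.20 × √(444/2) = 2.9799. Critical value z_{0.025} = 1.960.
Revised power = Φ(δ − 1.960) + Φ(−δ − 1.960) = Φ(1.020) + Φ(-4.940) = 0.8461 + 0.0000 = 0.8461.

Power ≈ 0.846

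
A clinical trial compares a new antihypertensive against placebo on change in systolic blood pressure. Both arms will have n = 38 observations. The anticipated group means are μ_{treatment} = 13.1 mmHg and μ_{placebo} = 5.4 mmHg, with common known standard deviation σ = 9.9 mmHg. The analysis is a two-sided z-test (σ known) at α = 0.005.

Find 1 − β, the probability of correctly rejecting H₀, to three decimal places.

Power ≈ 0.720

Standardized effect: d = |μ_{treatment} − μ_{placebo}| / σ = |13.1 − 5.4| / 9.9 = 0.7778
Noncentrality parameter: δ = d·√(n/2) = 0.7778 × √(38/2) = 3.3903
Critical value for a two-sided test at α = 0.005: z_{α/2} = 2.807.
Power = Φ(δ − 2.807) + Φ(−δ − 2.807) = Φ(0.583) + Φ(-6.197) = 0.7201 + 0.0000 = 0.7201.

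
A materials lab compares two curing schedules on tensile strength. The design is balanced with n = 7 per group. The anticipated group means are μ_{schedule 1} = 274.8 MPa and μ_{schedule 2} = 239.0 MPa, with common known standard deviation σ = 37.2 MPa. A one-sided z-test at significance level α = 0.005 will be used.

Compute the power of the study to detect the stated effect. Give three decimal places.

Power ≈ 0.219

Standardized effect: d = |μ_{schedule 1} − μ_{schedule 2}| / σ = |274.8 − 239.0| / 37.2 = 0.9624
Noncentrality parameter: δ = d·√(n/2) = 0.9624 × √(7/2) = 1.8004
Critical value for a one-sided test at α = 0.005: z_α = 2.576.
Power = P(Z > 2.576 − δ) = Φ(-0.775) = 0.2190.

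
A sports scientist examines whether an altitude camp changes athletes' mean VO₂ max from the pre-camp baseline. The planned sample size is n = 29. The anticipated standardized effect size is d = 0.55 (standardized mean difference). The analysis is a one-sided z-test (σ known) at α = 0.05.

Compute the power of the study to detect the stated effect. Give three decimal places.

Noncentrality parameter: λ = d·√n = 0.55 × √29 = 2.9618
Critical value for a one-sided test at α = 0.05: z_α = 1.645.
Power = P(Z > 1.645 − λ) = Φ(1.317) = 0.9061.

Power ≈ 0.906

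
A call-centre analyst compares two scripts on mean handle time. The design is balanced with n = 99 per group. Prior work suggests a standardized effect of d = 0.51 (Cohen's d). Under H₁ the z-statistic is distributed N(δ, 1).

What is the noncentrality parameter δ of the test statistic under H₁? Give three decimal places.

δ = d·√(n/2) = 0.51 × √(99/2) = 3.5882

δ ≈ 3.588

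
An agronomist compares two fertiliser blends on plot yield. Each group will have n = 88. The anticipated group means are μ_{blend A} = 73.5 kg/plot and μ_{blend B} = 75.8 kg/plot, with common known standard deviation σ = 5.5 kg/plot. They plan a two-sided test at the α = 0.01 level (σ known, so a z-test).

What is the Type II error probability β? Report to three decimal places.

β ≈ 0.421

Standardized effect: d = |μ_{blend A} − μ_{blend B}| / σ = |73.5 − 75.8| / 5.5 = 0.4182
Noncentrality parameter: λ = d·√(n/2) = 0.4182 × √(88/2) = 2.7739
Two-sided α = 0.01 → critical value z_{0.005} = 2.576.
Power = Φ(λ − 2.576) + Φ(−λ − 2.576) = Φ(0.198) + Φ(-5.350) = 0.5785 + 0.0000 = 0.5785.
Type II error: β = 1 − power = 1 − 0.5785 = 0.4215.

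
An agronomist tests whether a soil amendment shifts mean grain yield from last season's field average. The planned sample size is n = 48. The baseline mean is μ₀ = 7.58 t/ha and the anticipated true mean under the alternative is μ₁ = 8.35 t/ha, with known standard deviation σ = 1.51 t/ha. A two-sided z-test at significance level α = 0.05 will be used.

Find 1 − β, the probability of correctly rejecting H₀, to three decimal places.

Power ≈ 0.942

Standardized effect: d = |μ₁ − μ₀| / σ = |8.35 − 7.58| / 1.51 = 0.5099
Noncentrality parameter: δ = d·√n = 0.5099 × √48 = 3.5329
Critical value for a two-sided test at α = 0.05: z_{α/2} = 1.960.
Power = Φ(δ − 1.960) + Φ(−δ − 1.960) = Φ(1.573) + Φ(-5.493) = 0.9421 + 0.0000 = 0.9421.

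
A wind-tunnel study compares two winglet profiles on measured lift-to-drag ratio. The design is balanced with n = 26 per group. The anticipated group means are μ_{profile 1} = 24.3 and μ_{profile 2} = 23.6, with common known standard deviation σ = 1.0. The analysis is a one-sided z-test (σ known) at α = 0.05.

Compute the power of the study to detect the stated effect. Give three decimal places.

Standardized effect: d = |μ_{profile 1} − μ_{profile 2}| / σ = |24.3 − 23.6| / 1.0 = 0.7000
Noncentrality parameter: λ = d·√(n/2) = 0.7000 × √(26/2) = 2.5239
One-sided α = 0.05 → critical value z_{0.05} = 1.645.
Power = P(Z > 1.645 − λ) = Φ(0.879) = 0.8103.

Power ≈ 0.810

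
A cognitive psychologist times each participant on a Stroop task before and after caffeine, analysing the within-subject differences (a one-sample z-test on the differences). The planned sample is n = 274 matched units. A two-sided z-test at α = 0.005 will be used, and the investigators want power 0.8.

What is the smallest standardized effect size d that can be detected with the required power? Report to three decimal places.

d ≈ 0.220

Required noncentrality: δ = z_{0.0025} + z_{0.20} = 2.807 + 0.842 = 3.649.
(Lower-tail contribution to power is negligible for δ > 0.)
δ = d·√n ⇒ d = δ/√n = 3.649/√274 = 0.2204.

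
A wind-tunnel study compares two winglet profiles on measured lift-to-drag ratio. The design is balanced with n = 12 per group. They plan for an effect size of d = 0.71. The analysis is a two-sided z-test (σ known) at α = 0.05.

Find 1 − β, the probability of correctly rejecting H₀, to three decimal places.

Noncentrality parameter: δ = d·√(n/2) = 0.71 × √(12/2) = 1.7391
Critical value for a two-sided test at α = 0.05: z_{α/2} = 1.960.
Power = Φ(δ − 1.960) + Φ(−δ − 1.960) = Φ(-0.221) + Φ(-3.699) = 0.4126 + 0.0001 = 0.4127.

Power ≈ 0.413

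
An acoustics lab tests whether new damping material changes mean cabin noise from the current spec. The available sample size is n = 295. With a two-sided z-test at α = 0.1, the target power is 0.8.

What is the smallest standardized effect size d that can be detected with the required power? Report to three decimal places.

d ≈ 0.145

Need Φ(δ − 1.645) = 0.8, so δ = 1.645 + 0.842 = 2.486.
(Lower-tail contribution to power is negligible for δ > 0.)
δ = d·√n ⇒ d = δ/√n = 2.486/√295 = 0.1448.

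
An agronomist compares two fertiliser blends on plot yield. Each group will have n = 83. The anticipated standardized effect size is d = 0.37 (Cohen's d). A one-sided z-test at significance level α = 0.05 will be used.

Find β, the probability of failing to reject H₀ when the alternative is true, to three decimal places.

β ≈ 0.230

Noncentrality parameter: δ = d·√(n/2) = 0.37 × √(83/2) = 2.3836
One-sided α = 0.05 → critical value z_{0.05} = 1.645.
Power = P(Z > 1.645 − δ) = Φ(0.739) = 0.7700.
Type II error: β = 1 − power = 1 − 0.7700 = 0.2300.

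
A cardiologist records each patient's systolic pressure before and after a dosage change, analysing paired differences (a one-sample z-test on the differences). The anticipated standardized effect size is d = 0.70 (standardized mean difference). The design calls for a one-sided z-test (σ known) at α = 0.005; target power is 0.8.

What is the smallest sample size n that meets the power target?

Set Φ(δ − 2.576) = 0.8; then δ − 2.576 = Φ⁻¹(0.8) = 0.842, giving δ = 3.417.
δ = d·√n ⇒ n = (δ/d)² = (3.417 / 0.70)² = 23.83.
Rounding up, n = 24.

n = 24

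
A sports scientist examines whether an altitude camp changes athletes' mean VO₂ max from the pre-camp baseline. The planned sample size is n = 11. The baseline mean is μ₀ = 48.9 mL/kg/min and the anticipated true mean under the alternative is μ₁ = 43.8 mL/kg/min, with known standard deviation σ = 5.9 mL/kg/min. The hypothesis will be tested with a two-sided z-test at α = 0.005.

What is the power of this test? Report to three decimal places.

Standardized effect: d = |μ₁ − μ₀| / σ = |43.8 − 48.9| / 5.9 = 0.8644
Noncentrality parameter: δ = d·√n = 0.8644 × √11 = 2.8669
Critical value for a two-sided test at α = 0.005: z_{α/2} = 2.807.
Power = Φ(δ − 2.807) + Φ(−δ − 2.807) = Φ(0.060) + Φ(-5.674) = 0.5239 + 0.0000 = 0.5239.

Power ≈ 0.524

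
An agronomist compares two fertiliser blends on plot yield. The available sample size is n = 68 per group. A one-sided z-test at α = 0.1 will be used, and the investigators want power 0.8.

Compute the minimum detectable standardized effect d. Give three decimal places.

Need Φ(δ − 1.282) = 0.8, so δ = 1.282 + 0.842 = 2.123.
δ = d·√(n/2) ⇒ d = δ/√(n/2) = 2.123/√(68/2) = 0.3641.

d ≈ 0.364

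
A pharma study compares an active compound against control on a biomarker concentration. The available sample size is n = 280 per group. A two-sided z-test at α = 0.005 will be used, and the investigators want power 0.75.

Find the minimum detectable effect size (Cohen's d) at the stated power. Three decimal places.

Required noncentrality: δ = z_{0.0025} + z_{0.25} = 2.807 + 0.674 = 3.482.
(The second rejection-region term Φ(−δ − z_{α/2}) is negligible and dropped.)
δ = d·√(n/2) ⇒ d = δ/√(n/2) = 3.482/√(280/2) = 0.2942.

d ≈ 0.294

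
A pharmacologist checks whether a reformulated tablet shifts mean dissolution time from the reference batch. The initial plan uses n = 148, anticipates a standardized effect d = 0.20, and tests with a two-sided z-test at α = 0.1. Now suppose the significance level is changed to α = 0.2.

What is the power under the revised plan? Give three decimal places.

Power ≈ 0.875

δ = d·√n = 0.20 × √148 = 2.4331 (unchanged). New critical value: z_{0.1} = 1.282.
Revised power = Φ(δ − 1.282) + Φ(−δ − 1.282) = Φ(1.152) + Φ(-3.715) = 0.8752 + 0.0001 = 0.8753.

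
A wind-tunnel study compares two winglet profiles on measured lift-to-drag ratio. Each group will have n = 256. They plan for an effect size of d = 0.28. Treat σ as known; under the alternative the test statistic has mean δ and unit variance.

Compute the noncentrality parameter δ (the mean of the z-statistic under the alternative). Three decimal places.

δ ≈ 3.168

The noncentrality parameter scales effect size by the design's sample-size factor: δ = d·√(n/2) = 0.28 × √(256/2) = 3.1678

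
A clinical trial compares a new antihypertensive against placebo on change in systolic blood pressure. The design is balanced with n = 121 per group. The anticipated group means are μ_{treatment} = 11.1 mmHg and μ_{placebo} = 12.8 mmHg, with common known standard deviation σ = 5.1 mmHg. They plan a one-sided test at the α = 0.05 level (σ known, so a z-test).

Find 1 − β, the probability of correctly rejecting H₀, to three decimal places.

Power ≈ 0.828

Standardized effect: d = |μ_{treatment} − μ_{placebo}| / σ = |11.1 − 12.8| / 5.1 = 0.3333
Noncentrality parameter: δ = d·√(n/2) = 0.3333 × √(121/2) = 2.5927
Critical value for a one-sided test at α = 0.05: z_α = 1.645.
Power = P(Z > 1.645 − δ) = Φ(0.948) = 0.8284.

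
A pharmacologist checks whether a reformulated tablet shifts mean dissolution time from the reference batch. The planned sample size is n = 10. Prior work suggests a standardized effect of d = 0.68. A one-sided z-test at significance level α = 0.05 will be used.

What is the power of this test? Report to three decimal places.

Power ≈ 0.693

Noncentrality parameter: δ = d·√n = 0.68 × √10 = 2.1503
One-sided α = 0.05 → critical value z_{0.05} = 1.645.
Power = Φ(δ − 1.645) = Φ(0.505) = 0.6934.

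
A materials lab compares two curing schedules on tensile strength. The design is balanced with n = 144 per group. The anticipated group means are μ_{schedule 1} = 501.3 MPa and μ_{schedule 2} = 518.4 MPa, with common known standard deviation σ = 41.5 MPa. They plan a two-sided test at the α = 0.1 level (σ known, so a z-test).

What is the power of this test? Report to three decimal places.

Standardized effect: d = |μ_{schedule 1} − μ_{schedule 2}| / σ = |501.3 − 518.4| / 41.5 = 0.4120
Noncentrality parameter: δ = d·√(n/2) = 0.4120 × √(144/2) = 3.4963
Critical value for a two-sided test at α = 0.1: z_{α/2} = 1.645.
Power = Φ(δ − 1.645) + Φ(−δ − 1.645) = Φ(1.851) + Φ(-5.141) = 0.9680 + 0.0000 = 0.9680.

Power ≈ 0.968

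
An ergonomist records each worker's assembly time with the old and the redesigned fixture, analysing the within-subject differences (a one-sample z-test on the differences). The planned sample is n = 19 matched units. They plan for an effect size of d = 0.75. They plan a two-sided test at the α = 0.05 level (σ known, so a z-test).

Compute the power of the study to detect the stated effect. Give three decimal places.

Noncentrality parameter: δ = d·√n = 0.75 × √19 = 3.2692
Critical value for a two-sided test at α = 0.05: z_{α/2} = 1.960.
Power = Φ(δ − 1.960) + Φ(−δ − 1.960) = Φ(1.309) + Φ(-5.229) = 0.9048 + 0.0000 = 0.9048.

Power ≈ 0.905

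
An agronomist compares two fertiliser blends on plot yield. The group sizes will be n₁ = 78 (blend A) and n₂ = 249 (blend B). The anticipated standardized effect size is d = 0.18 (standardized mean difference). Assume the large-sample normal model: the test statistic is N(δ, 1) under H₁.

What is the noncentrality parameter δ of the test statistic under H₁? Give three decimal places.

δ ≈ 1.387

δ = d / √(1/n₁ + 1/n₂) = 0.18 / √(1/78 + 1/249) = 1.3872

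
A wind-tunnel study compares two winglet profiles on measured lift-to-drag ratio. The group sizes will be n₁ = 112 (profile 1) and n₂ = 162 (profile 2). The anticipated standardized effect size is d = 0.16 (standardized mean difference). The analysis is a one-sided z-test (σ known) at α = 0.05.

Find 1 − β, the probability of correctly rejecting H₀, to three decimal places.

Power ≈ 0.366

Noncentrality parameter: δ = d / √(1/n₁ + 1/n₂) = 0.16 / √(1/112 + 1/162) = 1.3020
One-sided α = 0.05 → critical value z_{0.05} = 1.645.
Power = P(Z > 1.645 − δ) = Φ(-0.343) = 0.3659.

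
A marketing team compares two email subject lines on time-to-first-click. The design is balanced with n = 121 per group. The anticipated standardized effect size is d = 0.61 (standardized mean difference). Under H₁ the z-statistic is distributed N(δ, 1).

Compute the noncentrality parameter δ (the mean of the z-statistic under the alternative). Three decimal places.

δ ≈ 4.745

δ = d·√(n/2) = 0.61 × √(121/2) = 4.7447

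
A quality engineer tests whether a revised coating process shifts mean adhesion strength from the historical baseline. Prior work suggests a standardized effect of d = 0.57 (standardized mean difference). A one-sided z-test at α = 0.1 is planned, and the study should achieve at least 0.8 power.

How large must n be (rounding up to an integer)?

n = 14

For power 0.8 need Φ(δ − z_{0.1}) = 0.8, so δ = z_{0.1} + z_{0.20} = 1.282 + 0.842 = 2.123.
δ = d·√n ⇒ n = (δ/d)² = (2.123 / 0.57)² = 13.87.
Rounding up, n = 14.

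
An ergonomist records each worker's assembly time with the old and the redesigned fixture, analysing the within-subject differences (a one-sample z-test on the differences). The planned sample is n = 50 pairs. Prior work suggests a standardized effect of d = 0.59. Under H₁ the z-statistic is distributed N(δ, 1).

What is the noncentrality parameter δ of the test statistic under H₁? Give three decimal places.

δ = d·√n = 0.59 × √50 = 4.1719

δ ≈ 4.172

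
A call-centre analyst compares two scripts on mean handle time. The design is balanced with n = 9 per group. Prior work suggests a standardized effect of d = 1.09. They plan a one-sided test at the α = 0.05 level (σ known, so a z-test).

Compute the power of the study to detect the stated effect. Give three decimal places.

Power ≈ 0.748

Noncentrality parameter: δ = d·√(n/2) = 1.09 × √(9/2) = 2.3122
Critical value for a one-sided test at α = 0.05: z_α = 1.645.
Power = P(Z > 1.645 − δ) = Φ(0.667) = 0.7477.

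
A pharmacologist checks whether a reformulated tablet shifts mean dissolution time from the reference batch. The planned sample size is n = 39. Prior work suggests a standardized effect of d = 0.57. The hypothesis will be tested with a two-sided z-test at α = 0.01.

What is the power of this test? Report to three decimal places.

Noncentrality parameter: δ = d·√n = 0.57 × √39 = 3.5596
Critical value for a two-sided test at α = 0.01: z_{α/2} = 2.576.
Power = Φ(δ − 2.576) + Φ(−δ − 2.576) = Φ(0.984) + Φ(-6.135) = 0.8374 + 0.0000 = 0.8374.

Power ≈ 0.837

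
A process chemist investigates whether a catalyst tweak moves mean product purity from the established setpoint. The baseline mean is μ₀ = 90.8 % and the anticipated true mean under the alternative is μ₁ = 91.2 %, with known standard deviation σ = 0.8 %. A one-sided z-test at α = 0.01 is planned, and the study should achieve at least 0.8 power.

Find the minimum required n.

n = 41

Standardized effect: d = |μ₁ − μ₀| / σ = |91.2 − 90.8| / 0.8 = 0.5000
Set Φ(δ − 2.326) = 0.8; then δ − 2.326 = Φ⁻¹(0.8) = 0.842, giving δ = 3.168.
δ = d·√n ⇒ n = (δ/d)² = (3.168 / 0.5000)² = 40.14.
Round up to the next whole unit.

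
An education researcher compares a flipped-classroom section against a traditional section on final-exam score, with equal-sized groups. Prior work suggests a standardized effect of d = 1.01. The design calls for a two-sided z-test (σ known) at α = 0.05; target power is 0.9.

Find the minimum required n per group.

For power 0.9 need Φ(δ − z_{0.025}) = 0.9, so δ = z_{0.025} + z_{0.10} = 1.960 + 1.282 = 3.242.
(For δ > 0 the lower-tail rejection region contributes negligibly to power, so the one-term inversion is standard.)
δ = d·√(n/2) ⇒ n = 2(δ/d)² = 2 × (3.242 / 1.01)² = 20.60.
Rounding up, n = 21 per group.

n = 21 per group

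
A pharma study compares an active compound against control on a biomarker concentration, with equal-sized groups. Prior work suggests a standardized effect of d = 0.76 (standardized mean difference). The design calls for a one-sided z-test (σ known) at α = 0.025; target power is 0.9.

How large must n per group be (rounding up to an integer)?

n = 37 per group

Set Φ(δ − 1.960) = 0.9; then δ − 1.960 = Φ⁻¹(0.9) = 1.282, giving δ = 3.242.
δ = d·√(n/2) ⇒ n = 2(δ/d)² = 2 × (3.242 / 0.76)² = 36.38.
Round up to the next whole unit.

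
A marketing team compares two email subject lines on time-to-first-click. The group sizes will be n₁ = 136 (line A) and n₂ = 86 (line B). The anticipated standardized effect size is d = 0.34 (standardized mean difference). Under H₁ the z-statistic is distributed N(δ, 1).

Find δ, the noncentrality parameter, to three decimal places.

δ ≈ 2.468

The noncentrality parameter scales effect size by the design's sample-size factor: δ = d / √(1/n₁ + 1/n₂) = 0.34 / √(1/136 + 1/86) = 2.4679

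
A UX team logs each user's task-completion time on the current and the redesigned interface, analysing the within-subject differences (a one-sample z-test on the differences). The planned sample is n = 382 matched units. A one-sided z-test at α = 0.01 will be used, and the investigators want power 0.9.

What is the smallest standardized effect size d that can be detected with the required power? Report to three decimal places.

Required noncentrality: δ = z_{0.01} + z_{0.10} = 2.326 + 1.282 = 3.608.
δ = d·√n ⇒ d = δ/√n = 3.608/√382 = 0.1846.

d ≈ 0.185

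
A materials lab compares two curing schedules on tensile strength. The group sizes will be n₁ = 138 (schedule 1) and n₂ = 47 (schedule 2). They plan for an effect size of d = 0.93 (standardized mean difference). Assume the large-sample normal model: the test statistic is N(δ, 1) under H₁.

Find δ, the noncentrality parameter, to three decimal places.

δ ≈ 5.507

δ = d / √(1/n₁ + 1/n₂) = 0.93 / √(1/138 + 1/47) = 5.5066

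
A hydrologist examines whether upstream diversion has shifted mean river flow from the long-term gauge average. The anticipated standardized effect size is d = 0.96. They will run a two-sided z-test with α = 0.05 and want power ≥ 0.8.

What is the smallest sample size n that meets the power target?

For power 0.8 need Φ(δ − z_{0.025}) = 0.8, so δ = z_{0.025} + z_{0.20} = 1.960 + 0.842 = 2.802.
(Ignoring the negligible lower-tail rejection probability gives the usual closed-form inversion.)
δ = d·√n ⇒ n = (δ/d)² = (2.802 / 0.96)² = 8.52.
Rounding up, n = 9.

n = 9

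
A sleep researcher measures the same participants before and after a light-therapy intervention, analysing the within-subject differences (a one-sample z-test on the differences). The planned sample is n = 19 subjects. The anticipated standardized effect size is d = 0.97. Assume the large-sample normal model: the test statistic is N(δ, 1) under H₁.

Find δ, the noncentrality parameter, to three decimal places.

The noncentrality parameter scales effect size by the design's sample-size factor: δ = d·√n = 0.97 × √19 = 4.2281

δ ≈ 4.228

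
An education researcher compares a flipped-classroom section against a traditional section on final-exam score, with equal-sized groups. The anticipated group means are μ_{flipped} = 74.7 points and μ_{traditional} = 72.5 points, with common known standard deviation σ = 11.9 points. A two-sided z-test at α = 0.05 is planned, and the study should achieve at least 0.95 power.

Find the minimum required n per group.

n = 761 per group

Standardized effect: d = |μ_{flipped} − μ_{traditional}| / σ = |74.7 − 72.5| / 11.9 = 0.1849
For power 0.95 need Φ(δ − z_{0.025}) = 0.95, so δ = z_{0.025} + z_{0.05} = 1.960 + 1.645 = 3.605.
(For δ > 0 the lower-tail rejection region contributes negligibly to power, so the one-term inversion is standard.)
δ = d·√(n/2) ⇒ n = 2(δ/d)² = 2 × (3.605 / 0.1849)² = 760.41.
Rounding up, n = 761 per group.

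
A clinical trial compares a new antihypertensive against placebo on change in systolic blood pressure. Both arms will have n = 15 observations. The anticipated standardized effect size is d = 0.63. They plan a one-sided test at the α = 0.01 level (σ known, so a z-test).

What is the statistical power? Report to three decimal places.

Noncentrality parameter: δ = d·√(n/2) = 0.63 × √(15/2) = 1.7253
One-sided α = 0.01 → critical value z_{0.01} = 2.326.
Power = P(Z > 2.326 − δ) = Φ(-0.601) = 0.2739.

Power ≈ 0.274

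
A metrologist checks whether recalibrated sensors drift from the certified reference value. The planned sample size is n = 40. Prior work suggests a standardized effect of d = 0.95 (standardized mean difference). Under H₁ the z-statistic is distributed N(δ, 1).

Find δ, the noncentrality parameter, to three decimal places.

The noncentrality parameter scales effect size by the design's sample-size factor: δ = d·√n = 0.95 × √40 = 6.0083

δ ≈ 6.008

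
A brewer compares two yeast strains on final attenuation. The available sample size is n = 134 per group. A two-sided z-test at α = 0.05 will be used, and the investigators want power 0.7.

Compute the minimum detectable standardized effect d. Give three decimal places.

d ≈ 0.304

Required noncentrality: δ = z_{0.025} + z_{0.30} = 1.960 + 0.524 = 2.484.
(The second rejection-region term Φ(−δ − z_{α/2}) is negligible and dropped.)
δ = d·√(n/2) ⇒ d = δ/√(n/2) = 2.484/√(134/2) = 0.3035.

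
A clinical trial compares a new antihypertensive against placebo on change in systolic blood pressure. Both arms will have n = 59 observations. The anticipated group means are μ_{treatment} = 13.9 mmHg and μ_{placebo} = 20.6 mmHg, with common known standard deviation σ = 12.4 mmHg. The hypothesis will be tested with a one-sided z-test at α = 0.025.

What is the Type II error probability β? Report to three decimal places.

Standardized effect: d = |μ_{treatment} − μ_{placebo}| / σ = |13.9 − 20.6| / 12.4 = 0.5403
Noncentrality parameter: δ = d·√(n/2) = 0.5403 × √(59/2) = 2.9347
One-sided α = 0.025 → critical value z_{0.025} = 1.960.
Power = P(Z > 1.960 − δ) = Φ(0.975) = 0.8352.
Type II error: β = 1 − power = 1 − 0.8352 = 0.1648.

β ≈ 0.165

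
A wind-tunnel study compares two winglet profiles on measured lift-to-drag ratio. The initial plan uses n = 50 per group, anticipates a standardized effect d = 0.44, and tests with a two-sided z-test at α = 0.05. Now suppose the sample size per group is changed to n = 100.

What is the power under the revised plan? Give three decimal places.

With n = 100 per group: δ = d·√(n/2) = 0.44 × √(100/2) = 3.1113. Critical value z_{0.025} = 1.960.
Revised power = Φ(δ − 1.960) + Φ(−δ − 1.960) = Φ(1.151) + Φ(-5.071) = 0.8752 + 0.0000 = 0.8752.

Power ≈ 0.875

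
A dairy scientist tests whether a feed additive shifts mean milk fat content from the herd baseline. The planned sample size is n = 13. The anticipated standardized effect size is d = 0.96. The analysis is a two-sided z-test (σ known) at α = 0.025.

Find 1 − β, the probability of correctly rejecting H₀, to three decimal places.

Power ≈ 0.889

Noncentrality parameter: δ = d·√n = 0.96 × √13 = 3.4613
Two-sided α = 0.025 → critical value z_{0.0125} = 2.241.
Power = Φ(δ − 2.241) + Φ(−δ − 2.241) = Φ(1.220) + Φ(-5.703) = 0.8888 + 0.0000 = 0.8888.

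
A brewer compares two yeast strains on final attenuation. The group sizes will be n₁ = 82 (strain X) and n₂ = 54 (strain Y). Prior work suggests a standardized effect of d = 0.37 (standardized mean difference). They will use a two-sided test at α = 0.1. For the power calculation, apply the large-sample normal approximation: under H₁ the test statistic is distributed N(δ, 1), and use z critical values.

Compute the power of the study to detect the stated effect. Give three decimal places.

Noncentrality parameter: δ = d / √(1/n₁ + 1/n₂) = 0.37 / √(1/82 + 1/54) = 2.1112
Critical value for a two-sided test at α = 0.1: z_{α/2} = 1.645.
Power = Φ(δ − 1.645) + Φ(−δ − 1.645) = Φ(0.466) + Φ(-3.756) = 0.6795 + 0.0001 = 0.6796.

Power ≈ 0.680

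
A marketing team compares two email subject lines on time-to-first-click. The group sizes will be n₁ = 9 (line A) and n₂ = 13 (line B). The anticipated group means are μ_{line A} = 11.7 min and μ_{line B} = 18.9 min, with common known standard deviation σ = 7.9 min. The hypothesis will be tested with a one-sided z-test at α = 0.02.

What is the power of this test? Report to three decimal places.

Power ≈ 0.519

Standardized effect: d = |μ_{line A} − μ_{line B}| / σ = |11.7 − 18.9| / 7.9 = 0.9114
Noncentrality parameter: δ = d / √(1/n₁ + 1/n₂) = 0.9114 / √(1/9 + 1/13) = 2.1018
One-sided α = 0.02 → critical value z_{0.02} = 2.054.
Power = Φ(δ − 2.054) = Φ(0.048) = 0.5192.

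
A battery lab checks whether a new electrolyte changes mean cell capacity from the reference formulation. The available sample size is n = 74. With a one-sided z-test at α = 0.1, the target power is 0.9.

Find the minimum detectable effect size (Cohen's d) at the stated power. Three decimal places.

d ≈ 0.298

Need Φ(δ − 1.282) = 0.9, so δ = 1.282 + 1.282 = 2.563.
δ = d·√n ⇒ d = δ/√n = 2.563/√74 = 0.2980.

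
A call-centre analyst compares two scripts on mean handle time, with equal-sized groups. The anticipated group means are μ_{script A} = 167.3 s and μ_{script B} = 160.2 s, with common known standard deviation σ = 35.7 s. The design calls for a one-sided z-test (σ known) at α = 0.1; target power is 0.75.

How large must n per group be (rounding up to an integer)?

Standardized effect: d = |μ_{script A} − μ_{script B}| / σ = |167.3 − 160.2| / 35.7 = 0.1989
For power 0.75 need Φ(δ − z_{0.1}) = 0.75, so δ = z_{0.1} + z_{0.25} = 1.282 + 0.674 = 1.956.
δ = d·√(n/2) ⇒ n = 2(δ/d)² = 2 × (1.956 / 0.1989)² = 193.47.
Round up to the next whole unit.

n = 194 per group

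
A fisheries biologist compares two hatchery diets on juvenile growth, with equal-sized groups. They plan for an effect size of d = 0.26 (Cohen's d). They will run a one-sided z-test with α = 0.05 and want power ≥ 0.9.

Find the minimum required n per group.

Set Φ(δ − 1.645) = 0.9; then δ − 1.645 = Φ⁻¹(0.9) = 1.282, giving δ = 2.926.
δ = d·√(n/2) ⇒ n = 2(δ/d)² = 2 × (2.926 / 0.26)² = 253.37.
Round up to the next whole unit.

n = 254 per group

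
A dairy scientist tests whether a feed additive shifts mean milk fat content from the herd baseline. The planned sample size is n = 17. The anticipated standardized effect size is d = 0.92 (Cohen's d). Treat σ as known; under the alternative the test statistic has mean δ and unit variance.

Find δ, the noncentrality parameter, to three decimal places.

The noncentrality parameter scales effect size by the design's sample-size factor: δ = d·√n = 0.92 × √17 = 3.7933

δ ≈ 3.793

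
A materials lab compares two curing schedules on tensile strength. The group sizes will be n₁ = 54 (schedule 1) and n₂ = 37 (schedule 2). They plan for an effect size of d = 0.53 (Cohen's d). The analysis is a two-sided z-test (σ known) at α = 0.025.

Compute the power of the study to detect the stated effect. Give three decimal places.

Noncentrality parameter: δ = d / √(1/n₁ + 1/n₂) = 0.53 / √(1/54 + 1/37) = 2.4834
Critical value for a two-sided test at α = 0.025: z_{α/2} = 2.241.
Power = Φ(δ − 2.241) + Φ(−δ − 2.241) = Φ(0.242) + Φ(-4.725) = 0.5956 + 0.0000 = 0.5956.

Power ≈ 0.596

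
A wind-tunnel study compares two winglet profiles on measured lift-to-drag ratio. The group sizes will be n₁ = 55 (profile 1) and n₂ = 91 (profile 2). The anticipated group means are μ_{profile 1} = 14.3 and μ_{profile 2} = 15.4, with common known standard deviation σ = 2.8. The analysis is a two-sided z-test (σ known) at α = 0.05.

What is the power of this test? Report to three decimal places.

Power ≈ 0.633

Standardized effect: d = |μ_{profile 1} − μ_{profile 2}| / σ = |14.3 − 15.4| / 2.8 = 0.3929
Noncentrality parameter: λ = d / √(1/n₁ + 1/n₂) = 0.3929 / √(1/55 + 1/91) = 2.3002
Critical value for a two-sided test at α = 0.05: z_{α/2} = 1.960.
Power = Φ(λ − 1.960) + Φ(−λ − 1.960) = Φ(0.340) + Φ(-4.260) = 0.6331 + 0.0000 = 0.6332.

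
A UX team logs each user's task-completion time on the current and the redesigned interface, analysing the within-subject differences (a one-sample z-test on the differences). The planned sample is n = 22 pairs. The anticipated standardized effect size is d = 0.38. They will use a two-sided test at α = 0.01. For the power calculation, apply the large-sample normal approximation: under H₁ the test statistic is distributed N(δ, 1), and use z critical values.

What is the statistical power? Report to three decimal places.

Noncentrality parameter: δ = d·√n = 0.38 × √22 = 1.7824
Critical value for a two-sided test at α = 0.01: z_{α/2} = 2.576.
Power = Φ(δ − 2.576) + Φ(−δ − 2.576) = Φ(-0.793) + Φ(-4.358) = 0.2138 + 0.0000 = 0.2138.

Power ≈ 0.214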